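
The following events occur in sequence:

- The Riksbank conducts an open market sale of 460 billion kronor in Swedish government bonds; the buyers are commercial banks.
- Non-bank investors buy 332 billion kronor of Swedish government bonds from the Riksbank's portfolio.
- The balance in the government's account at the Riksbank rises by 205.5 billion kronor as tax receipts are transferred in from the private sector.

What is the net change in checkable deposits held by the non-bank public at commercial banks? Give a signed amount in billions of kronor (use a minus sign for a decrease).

-537.5 billion

Riksbank balance sheet:
  Assets:      Securities −792B
  Liabilities: Bank reserves −997.5B, Government deposits +205.5B
Commercial banking system:
  Assets:      Reserves at CB −997.5B, Securities +460B
  Liabilities: Checkable deposits −537.5B
So the change in checkable deposits held by the non-bank public at commercial banks is -537.5 billion.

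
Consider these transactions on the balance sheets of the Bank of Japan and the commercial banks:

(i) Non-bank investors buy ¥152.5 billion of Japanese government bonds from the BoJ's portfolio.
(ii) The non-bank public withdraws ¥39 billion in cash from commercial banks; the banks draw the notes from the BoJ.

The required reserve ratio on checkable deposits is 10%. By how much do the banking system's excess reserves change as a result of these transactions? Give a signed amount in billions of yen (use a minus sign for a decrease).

Asset sale (to non-banks) ¥152.5 billion: reserves −¥152.5B, deposits −¥152.5B.
Currency withdrawal ¥39 billion: reserves −¥39B, deposits −¥39B.
Totals: Δreserves = −¥191.5B, Δdeposits = −¥191.5B.
Δrequired reserves = 10% × −¥191.5B = −¥19.15B.
Δexcess reserves = Δreserves − Δrequired = −¥191.5B − (−¥19.15B) = -¥172.35 billion.

-¥172.35 billion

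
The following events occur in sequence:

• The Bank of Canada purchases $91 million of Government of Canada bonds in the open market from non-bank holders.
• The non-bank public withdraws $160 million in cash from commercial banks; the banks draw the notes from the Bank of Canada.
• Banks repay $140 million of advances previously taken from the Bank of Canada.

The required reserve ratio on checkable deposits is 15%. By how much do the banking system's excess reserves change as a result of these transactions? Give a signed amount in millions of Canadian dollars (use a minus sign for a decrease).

Asset purchase (from non-banks) $91 million: reserves +$91M, deposits +$91M.
Currency withdrawal $160 million: reserves −$160M, deposits −$160M.
Discount-window repayment $140 million: reserves −$140M, deposits 0.
Totals: Δreserves = −$209M, Δdeposits = −$69M.
Δrequired reserves = 15% × −$69M = −$10.35M.
Δexcess reserves = Δreserves − Δrequired = −$209M − (−$10.35M) = -$198.65 million.

-$198.65 million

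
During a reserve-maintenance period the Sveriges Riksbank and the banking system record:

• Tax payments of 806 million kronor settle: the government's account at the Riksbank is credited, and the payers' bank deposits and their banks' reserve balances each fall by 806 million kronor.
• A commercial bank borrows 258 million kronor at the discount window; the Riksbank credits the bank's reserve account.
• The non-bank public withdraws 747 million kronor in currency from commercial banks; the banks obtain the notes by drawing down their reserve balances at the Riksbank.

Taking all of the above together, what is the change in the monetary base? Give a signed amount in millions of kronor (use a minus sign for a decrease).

-548 million

Riksbank balance sheet:
  Assets:      Loans to banks +258M
  Liabilities: Bank reserves −1295M, Currency in circulation +747M, Government deposits +806M
Monetary base = currency + reserves: +747M + (−1295M) = -548 million.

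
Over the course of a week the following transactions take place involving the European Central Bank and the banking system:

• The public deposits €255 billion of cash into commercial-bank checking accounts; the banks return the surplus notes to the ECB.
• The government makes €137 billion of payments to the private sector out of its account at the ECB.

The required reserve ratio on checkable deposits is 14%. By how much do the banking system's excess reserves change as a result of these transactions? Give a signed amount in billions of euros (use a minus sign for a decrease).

+€337.12 billion

Currency deposit €255 billion: reserves +€255B, deposits +€255B.
Government spending €137 billion: reserves +€137B, deposits +€137B.
Totals: Δreserves = +€392B, Δdeposits = +€392B.
Δrequired reserves = 14% × +€392B = +€54.88B.
Δexcess reserves = Δreserves − Δrequired = +€392B − (+€54.88B) = +€337.12 billion.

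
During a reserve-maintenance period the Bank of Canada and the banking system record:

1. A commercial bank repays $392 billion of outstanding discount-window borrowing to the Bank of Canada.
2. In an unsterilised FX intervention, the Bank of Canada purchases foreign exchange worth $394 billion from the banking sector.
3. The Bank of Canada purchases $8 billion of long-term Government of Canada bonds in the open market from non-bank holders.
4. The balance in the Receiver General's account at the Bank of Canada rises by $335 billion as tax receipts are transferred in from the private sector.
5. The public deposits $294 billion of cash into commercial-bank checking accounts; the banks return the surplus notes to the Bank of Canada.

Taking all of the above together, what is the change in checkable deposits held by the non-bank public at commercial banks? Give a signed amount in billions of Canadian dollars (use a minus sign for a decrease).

-$33 billion

Discount-window repayment $392 billion: the counterparty is a bank, so public deposits are unchanged → 0.
FX purchase $394 billion: the counterparty is a bank, so public deposits are unchanged → 0.
Asset purchase (from non-banks) $8 billion: non-bank counterparties' bank balances rise → +$8B.
Government account inflow $335 billion: non-bank counterparties' bank balances fall → −$335B.
Currency deposit $294 billion: non-bank counterparties' bank balances rise → +$294B.
Net: 0 + 0 + 8 − 335 + 294 = -$33 billion.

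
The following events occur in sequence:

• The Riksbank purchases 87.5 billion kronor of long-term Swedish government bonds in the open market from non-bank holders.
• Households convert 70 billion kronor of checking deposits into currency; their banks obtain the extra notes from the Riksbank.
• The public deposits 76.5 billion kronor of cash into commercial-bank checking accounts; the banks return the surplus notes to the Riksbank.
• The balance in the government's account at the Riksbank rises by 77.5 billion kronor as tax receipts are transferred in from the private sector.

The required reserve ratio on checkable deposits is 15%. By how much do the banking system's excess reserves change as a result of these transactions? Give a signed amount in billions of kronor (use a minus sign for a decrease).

Asset purchase (from non-banks) 87.5 billion kronor: reserves +87.5B, deposits +87.5B.
Currency withdrawal 70 billion kronor: reserves −70B, deposits −70B.
Currency deposit 76.5 billion kronor: reserves +76.5B, deposits +76.5B.
Government account inflow 77.5 billion kronor: reserves −77.5B, deposits −77.5B.
Totals: Δreserves = +16.5B, Δdeposits = +16.5B.
Δrequired reserves = 15% × +16.5B = +2.475B.
Δexcess reserves = Δreserves − Δrequired = +16.5B − (+2.475B) = +14.025 billion.

+14.025 billion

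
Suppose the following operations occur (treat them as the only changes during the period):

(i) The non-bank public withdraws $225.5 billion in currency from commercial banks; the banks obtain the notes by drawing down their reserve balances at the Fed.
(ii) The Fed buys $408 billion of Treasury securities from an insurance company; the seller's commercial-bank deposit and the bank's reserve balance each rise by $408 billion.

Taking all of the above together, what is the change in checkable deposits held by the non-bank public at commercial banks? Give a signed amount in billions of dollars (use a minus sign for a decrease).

+$182.5 billion

Fed balance sheet:
  Assets:      Securities +$408B
  Liabilities: Bank reserves +$182.5B, Currency in circulation +$225.5B
Commercial banking system:
  Assets:      Reserves at CB +$182.5B
  Liabilities: Checkable deposits +$182.5B
So the change in checkable deposits held by the non-bank public at commercial banks is +$182.5 billion.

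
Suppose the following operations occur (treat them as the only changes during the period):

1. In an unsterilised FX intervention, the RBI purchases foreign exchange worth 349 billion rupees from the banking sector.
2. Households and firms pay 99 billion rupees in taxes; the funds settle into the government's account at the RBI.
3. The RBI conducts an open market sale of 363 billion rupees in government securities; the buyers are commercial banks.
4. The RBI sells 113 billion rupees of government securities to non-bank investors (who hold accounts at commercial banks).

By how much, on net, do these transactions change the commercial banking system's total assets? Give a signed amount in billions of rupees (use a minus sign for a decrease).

-212 billion

RBI balance sheet:
  Assets:      Securities −476B, Foreign assets +349B
  Liabilities: Bank reserves −226B, Government deposits +99B
Commercial banking system:
  Assets:      Reserves at CB −226B, Securities +363B, Foreign assets −349B
  Liabilities: Checkable deposits −212B
Change in total bank assets = -212 billion.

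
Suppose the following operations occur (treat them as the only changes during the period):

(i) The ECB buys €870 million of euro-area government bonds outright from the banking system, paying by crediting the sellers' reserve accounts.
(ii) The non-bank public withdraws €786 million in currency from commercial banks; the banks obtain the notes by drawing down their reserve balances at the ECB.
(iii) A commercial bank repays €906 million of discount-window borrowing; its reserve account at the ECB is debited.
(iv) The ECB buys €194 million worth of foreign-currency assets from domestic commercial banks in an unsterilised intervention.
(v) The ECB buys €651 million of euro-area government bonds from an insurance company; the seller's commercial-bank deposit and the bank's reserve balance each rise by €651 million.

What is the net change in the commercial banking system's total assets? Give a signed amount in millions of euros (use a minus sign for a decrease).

-€1041 million

ECB balance sheet:
  Assets:      Securities +€1521M, Loans to banks −€906M, Foreign assets +€194M
  Liabilities: Bank reserves +€23M, Currency in circulation +€786M
Commercial banking system:
  Assets:      Reserves at CB +€23M, Securities −€870M, Foreign assets −€194M
  Liabilities: Checkable deposits −€135M, Borrowings from CB −€906M
Change in total bank assets = -€1041 million.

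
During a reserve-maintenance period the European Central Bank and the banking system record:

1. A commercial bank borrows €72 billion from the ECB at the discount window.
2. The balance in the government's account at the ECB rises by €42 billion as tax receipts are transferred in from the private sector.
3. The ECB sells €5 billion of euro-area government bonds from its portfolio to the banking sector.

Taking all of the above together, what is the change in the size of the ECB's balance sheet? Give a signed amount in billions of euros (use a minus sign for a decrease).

+€67 billion

Discount-window loan €72 billion: an ECB asset is acquired → +€72B.
Government account inflow €42 billion: only the composition of liabilities changes → 0.
OMO sale (to banks) €5 billion: an ECB asset is shed → −€5B.
Net: 72 + 0 − 5 = +€67 billion.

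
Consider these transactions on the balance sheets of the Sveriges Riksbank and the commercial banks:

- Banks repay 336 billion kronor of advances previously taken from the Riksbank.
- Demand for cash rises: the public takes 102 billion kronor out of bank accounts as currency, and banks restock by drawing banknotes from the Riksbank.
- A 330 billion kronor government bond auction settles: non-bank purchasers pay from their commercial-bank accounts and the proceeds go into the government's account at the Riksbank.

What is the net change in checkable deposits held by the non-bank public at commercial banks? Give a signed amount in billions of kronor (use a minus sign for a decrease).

Riksbank balance sheet:
  Assets:      Loans to banks −336B
  Liabilities: Bank reserves −768B, Currency in circulation +102B, Government deposits +330B
Commercial banking system:
  Assets:      Reserves at CB −768B
  Liabilities: Checkable deposits −432B, Borrowings from CB −336B
So the change in checkable deposits held by the non-bank public at commercial banks is -432 billion.

-432 billion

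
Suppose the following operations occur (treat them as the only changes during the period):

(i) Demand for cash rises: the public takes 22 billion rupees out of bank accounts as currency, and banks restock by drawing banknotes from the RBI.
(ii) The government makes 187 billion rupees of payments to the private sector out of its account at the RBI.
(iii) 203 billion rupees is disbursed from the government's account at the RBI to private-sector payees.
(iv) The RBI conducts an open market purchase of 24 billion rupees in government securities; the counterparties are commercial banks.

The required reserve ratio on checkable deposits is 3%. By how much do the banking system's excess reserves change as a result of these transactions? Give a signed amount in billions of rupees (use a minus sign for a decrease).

Currency withdrawal 22 billion rupees: reserves −22B, deposits −22B.
Government spending 187 billion rupees: reserves +187B, deposits +187B.
Government spending 203 billion rupees: reserves +203B, deposits +203B.
OMO purchase (from banks) 24 billion rupees: reserves +24B, deposits 0.
Totals: Δreserves = +392B, Δdeposits = +368B.
Δrequired reserves = 3% × +368B = +11.04B.
Δexcess reserves = Δreserves − Δrequired = +392B − (+11.04B) = +380.96 billion.

+380.96 billion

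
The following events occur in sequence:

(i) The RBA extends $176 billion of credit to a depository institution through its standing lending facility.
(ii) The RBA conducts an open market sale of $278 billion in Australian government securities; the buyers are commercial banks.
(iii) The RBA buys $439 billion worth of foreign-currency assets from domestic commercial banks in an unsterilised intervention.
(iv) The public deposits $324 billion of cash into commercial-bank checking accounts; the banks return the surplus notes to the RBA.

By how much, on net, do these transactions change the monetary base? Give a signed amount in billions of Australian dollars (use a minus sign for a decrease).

Discount-window loan $176 billion: RBA balance sheet expands → +$176B.
OMO sale (to banks) $278 billion: RBA balance sheet contracts → −$278B.
FX purchase $439 billion: RBA balance sheet expands → +$439B.
Currency deposit $324 billion: just a shift between currency and reserves — both are base money → 0.
Net: 176 − 278 + 439 + 0 = +$337 billion.

+$337 billion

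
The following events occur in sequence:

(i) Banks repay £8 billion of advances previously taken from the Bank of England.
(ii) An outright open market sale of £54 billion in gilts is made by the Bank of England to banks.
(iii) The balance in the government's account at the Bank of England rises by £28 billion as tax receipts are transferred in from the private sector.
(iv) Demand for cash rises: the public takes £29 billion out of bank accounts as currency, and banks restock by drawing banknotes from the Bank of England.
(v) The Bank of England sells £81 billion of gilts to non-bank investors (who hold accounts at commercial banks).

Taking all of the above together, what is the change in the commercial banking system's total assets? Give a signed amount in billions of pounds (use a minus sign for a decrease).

Discount-window repayment £8 billion: bank balance sheets shrink → −£8B.
OMO sale (to banks) £54 billion: just an asset swap on bank balance sheets → 0.
Government account inflow £28 billion: bank balance sheets shrink → −£28B.
Currency withdrawal £29 billion: bank balance sheets shrink → −£29B.
Asset sale (to non-banks) £81 billion: bank balance sheets shrink → −£81B.
Net: −8 + 0 − 28 − 29 − 81 = -£146 billion.

-£146 billion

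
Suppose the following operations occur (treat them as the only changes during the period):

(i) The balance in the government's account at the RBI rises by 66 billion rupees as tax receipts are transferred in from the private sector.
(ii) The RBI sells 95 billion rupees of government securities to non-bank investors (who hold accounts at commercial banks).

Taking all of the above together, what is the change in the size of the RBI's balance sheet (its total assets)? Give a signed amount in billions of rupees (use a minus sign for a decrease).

-95 billion

Government account inflow 66 billion rupees: only the composition of liabilities changes → 0.
Asset sale (to non-banks) 95 billion rupees: an RBI asset is shed → −95B.
Net: 0 − 95 = -95 billion.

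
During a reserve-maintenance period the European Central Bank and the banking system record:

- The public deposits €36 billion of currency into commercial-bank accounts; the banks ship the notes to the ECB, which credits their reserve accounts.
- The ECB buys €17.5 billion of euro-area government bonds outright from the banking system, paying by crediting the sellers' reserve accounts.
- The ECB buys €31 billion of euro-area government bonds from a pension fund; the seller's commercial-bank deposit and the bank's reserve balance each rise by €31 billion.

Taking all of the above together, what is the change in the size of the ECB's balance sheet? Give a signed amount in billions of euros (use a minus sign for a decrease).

+€48.5 billion

ECB balance sheet:
  Assets:      Securities +€48.5B
  Liabilities: Bank reserves +€84.5B, Currency in circulation −€36B
Change in total ECB assets = +€48.5 billion.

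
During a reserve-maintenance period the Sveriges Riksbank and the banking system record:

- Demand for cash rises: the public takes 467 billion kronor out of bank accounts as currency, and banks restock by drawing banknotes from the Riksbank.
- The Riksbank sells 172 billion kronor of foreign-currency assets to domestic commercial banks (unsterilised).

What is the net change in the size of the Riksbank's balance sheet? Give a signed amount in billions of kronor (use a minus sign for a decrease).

-172 billion

Riksbank balance sheet:
  Assets:      Foreign assets −172B
  Liabilities: Bank reserves −639B, Currency in circulation +467B
Change in total Riksbank assets = -172 billion.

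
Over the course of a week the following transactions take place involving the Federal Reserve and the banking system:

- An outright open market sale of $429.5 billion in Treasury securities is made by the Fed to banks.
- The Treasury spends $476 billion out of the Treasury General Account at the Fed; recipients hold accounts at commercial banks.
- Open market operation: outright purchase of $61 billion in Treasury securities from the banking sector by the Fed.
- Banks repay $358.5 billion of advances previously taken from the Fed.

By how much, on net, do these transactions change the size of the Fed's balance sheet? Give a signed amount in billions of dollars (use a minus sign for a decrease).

-$727 billion

Fed balance sheet:
  Assets:      Securities −$368.5B, Loans to banks −$358.5B
  Liabilities: Bank reserves −$251B, Government deposits −$476B
Commercial banking system:
  Assets:      Reserves at CB −$251B, Securities +$368.5B
  Liabilities: Checkable deposits +$476B, Borrowings from CB −$358.5B
Change in total Fed assets = -$727 billion.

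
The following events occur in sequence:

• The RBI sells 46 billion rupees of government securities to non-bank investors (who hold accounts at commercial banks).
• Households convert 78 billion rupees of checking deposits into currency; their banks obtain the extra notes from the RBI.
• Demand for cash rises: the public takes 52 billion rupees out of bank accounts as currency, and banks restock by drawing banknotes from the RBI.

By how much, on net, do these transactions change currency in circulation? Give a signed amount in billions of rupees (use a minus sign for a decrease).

+130 billion

Asset sale (to non-banks) 46 billion rupees: no currency enters or leaves circulation → 0.
Currency withdrawal 78 billion rupees: notes leave the central bank → +78B.
Currency withdrawal 52 billion rupees: notes leave the central bank → +52B.
Net: 0 + 78 + 52 = +130 billion.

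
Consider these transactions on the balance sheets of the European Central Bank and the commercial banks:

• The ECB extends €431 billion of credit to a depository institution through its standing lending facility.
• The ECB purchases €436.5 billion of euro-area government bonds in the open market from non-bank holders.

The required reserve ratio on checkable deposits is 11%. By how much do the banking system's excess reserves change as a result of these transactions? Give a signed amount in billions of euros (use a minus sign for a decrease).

Discount-window loan €431 billion: reserves +€431B, deposits 0.
Asset purchase (from non-banks) €436.5 billion: reserves +€436.5B, deposits +€436.5B.
Totals: Δreserves = +€867.5B, Δdeposits = +€436.5B.
Δrequired reserves = 11% × +€436.5B = +€48.015B.
Δexcess reserves = Δreserves − Δrequired = +€867.5B − (+€48.015B) = +€819.485 billion.

+€819.485 billion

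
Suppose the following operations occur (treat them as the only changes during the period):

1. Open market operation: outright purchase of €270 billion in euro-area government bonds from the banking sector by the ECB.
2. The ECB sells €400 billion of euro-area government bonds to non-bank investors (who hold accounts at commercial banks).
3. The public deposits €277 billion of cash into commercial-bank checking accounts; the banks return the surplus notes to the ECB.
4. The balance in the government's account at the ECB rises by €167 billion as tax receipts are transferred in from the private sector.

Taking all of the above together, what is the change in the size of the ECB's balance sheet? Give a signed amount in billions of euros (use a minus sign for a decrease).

OMO purchase (from banks) €270 billion: an ECB asset is acquired → +€270B.
Asset sale (to non-banks) €400 billion: an ECB asset is shed → −€400B.
Currency deposit €277 billion: only the composition of liabilities changes → 0.
Government account inflow €167 billion: only the composition of liabilities changes → 0.
Net: 270 − 400 + 0 + 0 = -€130 billion.

-€130 billion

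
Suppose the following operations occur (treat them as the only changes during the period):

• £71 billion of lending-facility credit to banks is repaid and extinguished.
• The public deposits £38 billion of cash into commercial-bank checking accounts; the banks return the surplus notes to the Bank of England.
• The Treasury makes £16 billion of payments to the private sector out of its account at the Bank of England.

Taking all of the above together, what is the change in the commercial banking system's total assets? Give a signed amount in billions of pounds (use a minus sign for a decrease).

Discount-window repayment £71 billion: bank balance sheets shrink → −£71B.
Currency deposit £38 billion: bank balance sheets expand → +£38B.
Government spending £16 billion: bank balance sheets expand → +£16B.
Net: −71 + 38 + 16 = -£17 billion.

-£17 billion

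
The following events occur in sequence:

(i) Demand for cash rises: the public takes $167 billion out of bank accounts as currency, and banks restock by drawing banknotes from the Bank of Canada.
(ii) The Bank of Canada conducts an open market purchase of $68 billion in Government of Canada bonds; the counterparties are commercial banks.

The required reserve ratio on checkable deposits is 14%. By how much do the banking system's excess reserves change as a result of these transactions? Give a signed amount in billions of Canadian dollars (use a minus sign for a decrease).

Currency withdrawal $167 billion: reserves −$167B, deposits −$167B.
OMO purchase (from banks) $68 billion: reserves +$68B, deposits 0.
Totals: Δreserves = −$99B, Δdeposits = −$167B.
Δrequired reserves = 14% × −$167B = −$23.38B.
Δexcess reserves = Δreserves − Δrequired = −$99B − (−$23.38B) = -$75.62 billion.

-$75.62 billion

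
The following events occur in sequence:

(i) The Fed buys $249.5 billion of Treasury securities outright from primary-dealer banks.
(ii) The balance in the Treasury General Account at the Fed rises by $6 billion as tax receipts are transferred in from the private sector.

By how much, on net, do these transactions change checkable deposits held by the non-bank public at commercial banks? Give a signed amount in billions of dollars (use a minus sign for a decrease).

-$6 billion

Fed balance sheet:
  Assets:      Securities +$249.5B
  Liabilities: Bank reserves +$243.5B, Government deposits +$6B
Commercial banking system:
  Assets:      Reserves at CB +$243.5B, Securities −$249.5B
  Liabilities: Checkable deposits −$6B
So the change in checkable deposits held by the non-bank public at commercial banks is -$6 billion.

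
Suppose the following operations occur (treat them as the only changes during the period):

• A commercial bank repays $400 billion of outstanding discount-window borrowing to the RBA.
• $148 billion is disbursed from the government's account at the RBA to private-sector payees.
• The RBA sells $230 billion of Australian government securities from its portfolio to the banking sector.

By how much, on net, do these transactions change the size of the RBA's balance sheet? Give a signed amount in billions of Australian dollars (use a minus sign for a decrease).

Discount-window repayment $400 billion: an RBA asset is shed → −$400B.
Government spending $148 billion: only the composition of liabilities changes → 0.
OMO sale (to banks) $230 billion: an RBA asset is shed → −$230B.
Net: −400 + 0 − 230 = -$630 billion.

-$630 billion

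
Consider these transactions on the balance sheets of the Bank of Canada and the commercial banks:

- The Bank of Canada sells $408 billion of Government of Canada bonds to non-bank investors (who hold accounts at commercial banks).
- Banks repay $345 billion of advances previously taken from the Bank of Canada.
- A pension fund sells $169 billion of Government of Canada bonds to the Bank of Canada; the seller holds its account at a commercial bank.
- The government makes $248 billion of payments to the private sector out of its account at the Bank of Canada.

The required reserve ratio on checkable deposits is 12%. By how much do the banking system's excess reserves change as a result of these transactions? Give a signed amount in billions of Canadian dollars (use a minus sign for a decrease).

Asset sale (to non-banks) $408 billion: reserves −$408B, deposits −$408B.
Discount-window repayment $345 billion: reserves −$345B, deposits 0.
Asset purchase (from non-banks) $169 billion: reserves +$169B, deposits +$169B.
Government spending $248 billion: reserves +$248B, deposits +$248B.
Totals: Δreserves = −$336B, Δdeposits = +$9B.
Δrequired reserves = 12% × +$9B = +$1.08B.
Δexcess reserves = Δreserves − Δrequired = −$336B − (+$1.08B) = -$337.08 billion.

-$337.08 billion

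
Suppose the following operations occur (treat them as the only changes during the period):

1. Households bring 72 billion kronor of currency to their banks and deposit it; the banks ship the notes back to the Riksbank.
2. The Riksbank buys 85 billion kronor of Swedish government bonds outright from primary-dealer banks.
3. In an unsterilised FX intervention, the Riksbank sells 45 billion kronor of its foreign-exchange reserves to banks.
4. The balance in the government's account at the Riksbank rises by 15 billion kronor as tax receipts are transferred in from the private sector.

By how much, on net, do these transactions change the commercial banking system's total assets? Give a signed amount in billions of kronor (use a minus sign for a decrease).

+57 billion

Currency deposit 72 billion kronor: bank balance sheets expand → +72B.
OMO purchase (from banks) 85 billion kronor: just an asset swap on bank balance sheets → 0.
FX sale 45 billion kronor: just an asset swap on bank balance sheets → 0.
Government account inflow 15 billion kronor: bank balance sheets shrink → −15B.
Net: 72 + 0 + 0 − 15 = +57 billion.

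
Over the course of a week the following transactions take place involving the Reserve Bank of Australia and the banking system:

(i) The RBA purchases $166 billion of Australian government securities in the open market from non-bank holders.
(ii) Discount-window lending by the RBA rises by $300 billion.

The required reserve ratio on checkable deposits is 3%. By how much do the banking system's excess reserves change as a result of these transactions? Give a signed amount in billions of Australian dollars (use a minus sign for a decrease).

+$461.02 billion

Asset purchase (from non-banks) $166 billion: reserves +$166B, deposits +$166B.
Discount-window loan $300 billion: reserves +$300B, deposits 0.
Totals: Δreserves = +$466B, Δdeposits = +$166B.
Δrequired reserves = 3% × +$166B = +$4.98B.
Δexcess reserves = Δreserves − Δrequired = +$466B − (+$4.98B) = +$461.02 billion.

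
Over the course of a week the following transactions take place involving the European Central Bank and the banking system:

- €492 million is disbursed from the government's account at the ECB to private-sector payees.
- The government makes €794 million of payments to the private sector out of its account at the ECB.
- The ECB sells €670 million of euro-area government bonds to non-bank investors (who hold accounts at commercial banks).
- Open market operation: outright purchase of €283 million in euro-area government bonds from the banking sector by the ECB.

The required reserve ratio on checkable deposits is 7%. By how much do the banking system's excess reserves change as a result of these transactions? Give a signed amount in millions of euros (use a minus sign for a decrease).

Government spending €492 million: reserves +€492M, deposits +€492M.
Government spending €794 million: reserves +€794M, deposits +€794M.
Asset sale (to non-banks) €670 million: reserves −€670M, deposits −€670M.
OMO purchase (from banks) €283 million: reserves +€283M, deposits 0.
Totals: Δreserves = +€899M, Δdeposits = +€616M.
Δrequired reserves = 7% × +€616M = +€43.12M.
Δexcess reserves = Δreserves − Δrequired = +€899M − (+€43.12M) = +€855.88 million.

+€855.88 million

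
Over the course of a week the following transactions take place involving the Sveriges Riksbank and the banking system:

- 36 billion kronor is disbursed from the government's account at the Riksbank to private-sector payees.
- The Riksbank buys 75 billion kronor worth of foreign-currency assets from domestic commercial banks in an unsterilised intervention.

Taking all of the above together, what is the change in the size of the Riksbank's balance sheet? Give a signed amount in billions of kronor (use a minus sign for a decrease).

+75 billion

Government spending 36 billion kronor: only the composition of liabilities changes → 0.
FX purchase 75 billion kronor: a Riksbank asset is acquired → +75B.
Net: 0 + 75 = +75 billion.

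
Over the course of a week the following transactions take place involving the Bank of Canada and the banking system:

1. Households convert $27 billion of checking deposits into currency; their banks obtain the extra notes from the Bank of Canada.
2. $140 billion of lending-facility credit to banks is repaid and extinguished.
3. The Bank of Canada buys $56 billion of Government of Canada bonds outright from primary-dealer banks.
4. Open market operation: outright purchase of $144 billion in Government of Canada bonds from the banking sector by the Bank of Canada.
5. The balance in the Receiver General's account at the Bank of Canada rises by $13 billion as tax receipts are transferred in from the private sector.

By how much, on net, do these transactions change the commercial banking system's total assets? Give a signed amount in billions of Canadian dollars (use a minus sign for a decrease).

-$180 billion

Currency withdrawal $27 billion: bank balance sheets shrink → −$27B.
Discount-window repayment $140 billion: bank balance sheets shrink → −$140B.
OMO purchase (from banks) $56 billion: just an asset swap on bank balance sheets → 0.
OMO purchase (from banks) $144 billion: just an asset swap on bank balance sheets → 0.
Government account inflow $13 billion: bank balance sheets shrink → −$13B.
Net: −27 − 140 + 0 + 0 − 13 = -$180 billion.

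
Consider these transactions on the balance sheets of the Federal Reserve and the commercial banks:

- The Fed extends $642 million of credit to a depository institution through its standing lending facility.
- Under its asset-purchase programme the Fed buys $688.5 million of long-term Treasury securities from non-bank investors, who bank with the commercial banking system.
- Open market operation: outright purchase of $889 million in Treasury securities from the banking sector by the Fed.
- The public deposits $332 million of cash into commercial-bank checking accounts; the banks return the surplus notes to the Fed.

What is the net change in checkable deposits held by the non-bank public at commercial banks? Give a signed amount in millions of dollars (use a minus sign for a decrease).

Discount-window loan $642 million: the counterparty is a bank, so public deposits are unchanged → 0.
Asset purchase (from non-banks) $688.5 million: non-bank counterparties' bank balances rise → +$688.5M.
OMO purchase (from banks) $889 million: the counterparty is a bank, so public deposits are unchanged → 0.
Currency deposit $332 million: non-bank counterparties' bank balances rise → +$332M.
Net: 0 + 688.5 + 0 + 332 = +$1020.5 million.

+$1020.5 million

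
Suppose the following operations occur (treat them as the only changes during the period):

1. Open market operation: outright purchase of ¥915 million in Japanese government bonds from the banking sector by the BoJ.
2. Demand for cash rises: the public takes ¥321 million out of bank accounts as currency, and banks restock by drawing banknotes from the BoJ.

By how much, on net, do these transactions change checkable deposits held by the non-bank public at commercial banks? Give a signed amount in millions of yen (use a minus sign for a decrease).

BoJ balance sheet:
  Assets:      Securities +¥915M
  Liabilities: Bank reserves +¥594M, Currency in circulation +¥321M
Commercial banking system:
  Assets:      Reserves at CB +¥594M, Securities −¥915M
  Liabilities: Checkable deposits −¥321M
So the change in checkable deposits held by the non-bank public at commercial banks is -¥321 million.

-¥321 million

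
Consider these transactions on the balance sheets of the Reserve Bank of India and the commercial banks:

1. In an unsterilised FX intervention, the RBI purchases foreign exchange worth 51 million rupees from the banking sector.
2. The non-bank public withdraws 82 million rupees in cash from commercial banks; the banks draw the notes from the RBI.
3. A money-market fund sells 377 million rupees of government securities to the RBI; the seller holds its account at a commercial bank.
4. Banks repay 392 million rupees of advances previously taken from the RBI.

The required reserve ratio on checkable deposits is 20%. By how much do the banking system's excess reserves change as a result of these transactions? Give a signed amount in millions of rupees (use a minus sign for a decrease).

FX purchase 51 million rupees: reserves +51M, deposits 0.
Currency withdrawal 82 million rupees: reserves −82M, deposits −82M.
Asset purchase (from non-banks) 377 million rupees: reserves +377M, deposits +377M.
Discount-window repayment 392 million rupees: reserves −392M, deposits 0.
Totals: Δreserves = −46M, Δdeposits = +295M.
Δrequired reserves = 20% × +295M = +59M.
Δexcess reserves = Δreserves − Δrequired = −46M − (+59M) = -105 million.

-105 million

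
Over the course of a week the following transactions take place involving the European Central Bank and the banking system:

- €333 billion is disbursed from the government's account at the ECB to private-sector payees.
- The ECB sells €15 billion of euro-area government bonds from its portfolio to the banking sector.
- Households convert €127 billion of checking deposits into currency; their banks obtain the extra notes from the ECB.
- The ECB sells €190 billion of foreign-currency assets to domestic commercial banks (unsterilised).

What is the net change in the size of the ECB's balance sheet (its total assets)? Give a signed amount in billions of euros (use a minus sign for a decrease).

ECB balance sheet:
  Assets:      Securities −€15B, Foreign assets −€190B
  Liabilities: Bank reserves +€1B, Currency in circulation +€127B, Government deposits −€333B
Change in total ECB assets = -€205 billion.

-€205 billion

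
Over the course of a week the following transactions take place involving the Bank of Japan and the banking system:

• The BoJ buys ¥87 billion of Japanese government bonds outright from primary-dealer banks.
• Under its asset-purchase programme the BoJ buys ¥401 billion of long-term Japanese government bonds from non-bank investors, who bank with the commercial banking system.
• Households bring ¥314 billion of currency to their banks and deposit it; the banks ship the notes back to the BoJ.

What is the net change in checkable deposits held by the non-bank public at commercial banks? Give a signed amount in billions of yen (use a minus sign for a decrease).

+¥715 billion

OMO purchase (from banks) ¥87 billion: the counterparty is a bank, so public deposits are unchanged → 0.
Asset purchase (from non-banks) ¥401 billion: non-bank counterparties' bank balances rise → +¥401B.
Currency deposit ¥314 billion: non-bank counterparties' bank balances rise → +¥314B.
Net: 0 + 401 + 314 = +¥715 billion.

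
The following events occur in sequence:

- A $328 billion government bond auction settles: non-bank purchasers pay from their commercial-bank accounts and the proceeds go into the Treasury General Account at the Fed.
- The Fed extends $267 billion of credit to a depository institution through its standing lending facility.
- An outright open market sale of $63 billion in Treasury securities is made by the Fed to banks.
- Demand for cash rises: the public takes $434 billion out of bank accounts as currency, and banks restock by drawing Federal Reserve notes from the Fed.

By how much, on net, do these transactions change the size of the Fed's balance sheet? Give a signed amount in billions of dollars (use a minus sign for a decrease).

Government account inflow $328 billion: only the composition of liabilities changes → 0.
Discount-window loan $267 billion: a Fed asset is acquired → +$267B.
OMO sale (to banks) $63 billion: a Fed asset is shed → −$63B.
Currency withdrawal $434 billion: only the composition of liabilities changes → 0.
Net: 0 + 267 − 63 + 0 = +$204 billion.

+$204 billion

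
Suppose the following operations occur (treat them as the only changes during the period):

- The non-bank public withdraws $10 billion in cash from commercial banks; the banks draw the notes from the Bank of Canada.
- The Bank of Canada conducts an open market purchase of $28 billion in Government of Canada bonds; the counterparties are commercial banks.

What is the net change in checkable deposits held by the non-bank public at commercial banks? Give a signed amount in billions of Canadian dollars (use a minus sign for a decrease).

Bank of Canada balance sheet:
  Assets:      Securities +$28B
  Liabilities: Bank reserves +$18B, Currency in circulation +$10B
Commercial banking system:
  Assets:      Reserves at CB +$18B, Securities −$28B
  Liabilities: Checkable deposits −$10B
So the change in checkable deposits held by the non-bank public at commercial banks is -$10 billion.

-$10 billion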